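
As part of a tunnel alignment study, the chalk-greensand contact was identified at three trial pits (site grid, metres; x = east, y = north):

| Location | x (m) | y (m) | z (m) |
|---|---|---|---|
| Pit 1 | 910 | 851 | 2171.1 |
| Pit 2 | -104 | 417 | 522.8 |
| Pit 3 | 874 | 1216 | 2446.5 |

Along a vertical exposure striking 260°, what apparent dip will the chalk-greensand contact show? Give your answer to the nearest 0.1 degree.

54.1°

Two edge vectors: Pit 1→Pit 2 = (-1014, -434, -1648.3), Pit 1→Pit 3 = (-36, 365, 275.4).
Normal n = (Pit 1→Pit 2) × (Pit 1→Pit 3) = (482105.9, 338594.4, -385734).
So ∂z/∂x = −n_x/n_z = 1.24984 and ∂z/∂y = −n_y/n_z = 0.87779.
Unit vector along 260° is (sin 260°, cos 260°) = (-0.9848, -0.1736).
Slope in that direction = a·(-0.9848) + b·(-0.1736) = −1.38328.
Apparent dip = arctan|1.38328| = 54.1° (true dip is 56.8°, so apparent ≤ true as expected).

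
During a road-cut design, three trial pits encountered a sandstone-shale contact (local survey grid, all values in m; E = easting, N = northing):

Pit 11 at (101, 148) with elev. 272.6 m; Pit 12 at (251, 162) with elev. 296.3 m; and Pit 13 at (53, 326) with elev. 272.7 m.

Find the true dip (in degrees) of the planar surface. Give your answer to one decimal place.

9.1°

Let the plane be z = a·E + b·N + c.
Pit 12−Pit 11: 150a + 14b = 23.7;  Pit 13−Pit 11: −48a + 178b = 0.1.
Solving gives a = 0.15407, b = 0.04211.
Gradient magnitude |∇z| = √(a² + b²) = √(0.02374 + 0.00177) = 0.15972.
True dip = arctan(0.15972) = 9.1°, dipping toward WSW (azimuth ≈ 255°).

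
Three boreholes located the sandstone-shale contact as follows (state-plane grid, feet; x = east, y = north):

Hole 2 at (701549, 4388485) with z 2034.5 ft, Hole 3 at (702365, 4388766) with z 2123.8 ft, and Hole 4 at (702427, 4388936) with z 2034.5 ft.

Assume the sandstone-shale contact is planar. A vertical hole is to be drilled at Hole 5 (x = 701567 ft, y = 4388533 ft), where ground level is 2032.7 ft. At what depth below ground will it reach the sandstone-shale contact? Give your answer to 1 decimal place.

23.3 ft

Two edge vectors: Hole 2→Hole 3 = (816, 281, 89.3), Hole 2→Hole 4 = (878, 451, 0).
Normal n = (Hole 2→Hole 3) × (Hole 2→Hole 4) = (-40274.3, 78405.4, 121298).
So ∂z/∂x = −n_x/n_z = 0.332027733 and ∂z/∂y = −n_y/n_z = −0.646386585.
Intercept c from Hole 2: 2034.5 − 232933.72 + 2836657.83 = 2605758.61.
At (701567, 4388533): z_contact = 232939.70 − 2836688.86 + 2605758.61 = 2009.45 ft.
Depth below ground = 2032.7 − 2009.45 = 23.3 ft.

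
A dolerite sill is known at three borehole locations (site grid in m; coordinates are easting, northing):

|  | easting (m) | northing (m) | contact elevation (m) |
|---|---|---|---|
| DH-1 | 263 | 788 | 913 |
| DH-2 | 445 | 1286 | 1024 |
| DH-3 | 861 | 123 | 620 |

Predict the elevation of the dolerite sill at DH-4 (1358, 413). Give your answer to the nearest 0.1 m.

617.3 m

Let the plane be z = a·easting + b·northing + c.
DH-2−DH-1: 182a + 498b = 111;  DH-3−DH-1: 598a − 665b = −293.
Solving gives a = −0.172142, b = 0.285803.
Then c = 913 − a·263 − b·788 = 733.06.
At (1358, 413): z = −233.8 + 118.0 + 733.06 = 617.3 m.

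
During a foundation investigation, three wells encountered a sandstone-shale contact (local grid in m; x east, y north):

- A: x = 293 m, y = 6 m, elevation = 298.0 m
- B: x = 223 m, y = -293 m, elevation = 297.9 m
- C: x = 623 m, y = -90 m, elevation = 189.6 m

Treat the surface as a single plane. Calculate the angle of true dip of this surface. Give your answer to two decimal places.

Let the plane be z = a·x + b·y + c.
B−A: −70a − 299b = −0.1;  C−A: 330a − 96b = −108.4.
Solving gives a = −0.30745, b = 0.07231.
Gradient magnitude |∇z| = √(a² + b²) = √(0.09452 + 0.00523) = 0.31584.
True dip = arctan(0.31584) = 17.53°, dipping toward ESE (azimuth ≈ 103°).

17.53°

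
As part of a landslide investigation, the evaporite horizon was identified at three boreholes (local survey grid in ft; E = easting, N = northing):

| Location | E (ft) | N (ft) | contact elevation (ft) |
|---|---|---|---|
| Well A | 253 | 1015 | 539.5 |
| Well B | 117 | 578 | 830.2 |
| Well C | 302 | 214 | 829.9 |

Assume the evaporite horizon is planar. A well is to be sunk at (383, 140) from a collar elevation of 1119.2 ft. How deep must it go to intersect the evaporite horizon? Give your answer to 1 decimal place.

Two edge vectors: Well A→Well B = (-136, -437, 290.7), Well A→Well C = (49, -801, 290.4).
Normal n = (Well A→Well B) × (Well A→Well C) = (105945.9, 53738.7, 130349).
So ∂z/∂E = −n_x/n_z = −0.812786 and ∂z/∂N = −n_y/n_z = −0.412268.
Intercept c from Well A: 539.5 + 205.63 + 418.45 = 1163.59.
At (383, 140): z_contact = −311.30 − 57.72 + 1163.59 = 794.57 ft.
Depth below ground = 1119.2 − 794.57 = 324.6 ft.

324.6 ft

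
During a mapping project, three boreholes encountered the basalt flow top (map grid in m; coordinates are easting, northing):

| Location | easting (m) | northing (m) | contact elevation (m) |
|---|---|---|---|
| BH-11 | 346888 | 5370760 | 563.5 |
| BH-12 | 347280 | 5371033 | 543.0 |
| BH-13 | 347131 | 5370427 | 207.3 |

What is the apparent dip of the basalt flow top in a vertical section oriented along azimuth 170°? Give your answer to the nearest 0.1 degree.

37.4°

Let the plane be z = a·easting + b·northing + c.
BH-12−BH-11: 392a + 273b = −20.5;  BH-13−BH-11: 243a − 333b = −356.2.
Solving gives a = −0.52860, b = 0.68393.
Unit vector along 170° is (sin 170°, cos 170°) = (0.1736, -0.9848).
Slope in that direction = a·(0.1736) + b·(-0.9848) = −0.76533.
Apparent dip = arctan|0.76533| = 37.4° (true dip is 40.8°, so apparent ≤ true as expected).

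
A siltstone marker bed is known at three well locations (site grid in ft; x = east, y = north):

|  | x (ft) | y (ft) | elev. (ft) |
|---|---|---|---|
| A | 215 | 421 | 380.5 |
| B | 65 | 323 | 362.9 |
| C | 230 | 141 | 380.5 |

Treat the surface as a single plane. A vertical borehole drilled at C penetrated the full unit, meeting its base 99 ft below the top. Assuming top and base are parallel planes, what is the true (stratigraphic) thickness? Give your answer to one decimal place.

Two edge vectors: A→B = (-150, -98, -17.6), A→C = (15, -280, 0).
Normal n = (A→B) × (A→C) = (-4928, -264, 43470).
So ∂z/∂x = −n_x/n_z = 0.11337 and ∂z/∂y = −n_y/n_z = 0.00607.
|∇z| = √(a²+b²) = 0.11353, so dip δ = arctan(0.11353) = 6.48°.
True thickness = vertical thickness × cos δ = 99 × cos 6.48° = 98.4 ft.

98.4 ft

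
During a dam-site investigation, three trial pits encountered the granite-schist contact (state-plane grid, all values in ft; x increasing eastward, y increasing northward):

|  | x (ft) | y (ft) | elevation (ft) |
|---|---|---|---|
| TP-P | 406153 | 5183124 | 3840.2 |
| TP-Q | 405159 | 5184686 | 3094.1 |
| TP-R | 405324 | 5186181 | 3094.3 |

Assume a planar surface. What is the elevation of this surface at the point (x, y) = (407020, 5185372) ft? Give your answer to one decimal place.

Let the plane be z = a·x + b·y + c.
TP-Q−TP-P: −994a + 1562b = −746.1;  TP-R−TP-P: −829a + 3057b = −745.9.
Solving gives a = 0.639842582, b = −0.070484298.
Then c = 3840.2 − a·406153 − b·5183124 = 109295.07.
At (407020, 5185372): z = 260428.7 − 365487.3 + 109295.07 = 4236.5 ft.

4236.5 ft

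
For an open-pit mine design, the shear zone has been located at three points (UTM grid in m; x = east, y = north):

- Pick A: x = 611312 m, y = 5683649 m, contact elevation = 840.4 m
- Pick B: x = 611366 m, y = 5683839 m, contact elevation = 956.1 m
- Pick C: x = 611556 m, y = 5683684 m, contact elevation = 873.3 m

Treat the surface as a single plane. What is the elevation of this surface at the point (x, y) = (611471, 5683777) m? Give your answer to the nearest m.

924 m

Let the plane be z = a·x + b·y + c.
Pick B−Pick A: 54a + 190b = 115.7;  Pick C−Pick A: 244a + 35b = 32.9.
Solving gives a = 0.04950528, b = 0.59487745.
Then c = 840.4 − a·611312 − b·5683649 = −3410497.37.
At (611471, 5683777): z = 30271.0 + 3381150.7 − 3410497.37 = 924.4 m.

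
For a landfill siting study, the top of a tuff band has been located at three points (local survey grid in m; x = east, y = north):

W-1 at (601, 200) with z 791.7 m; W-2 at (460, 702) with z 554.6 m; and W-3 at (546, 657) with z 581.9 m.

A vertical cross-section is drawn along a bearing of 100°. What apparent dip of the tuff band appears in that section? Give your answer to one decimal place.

Two edge vectors: W-1→W-2 = (-141, 502, -237.1), W-1→W-3 = (-55, 457, -209.8).
Normal n = (W-1→W-2) × (W-1→W-3) = (3035.1, -16541.3, -36827).
So ∂z/∂x = −n_x/n_z = 0.08242 and ∂z/∂y = −n_y/n_z = −0.44916.
Unit vector along 100° is (sin 100°, cos 100°) = (0.9848, -0.1736).
Slope in that direction = a·(0.9848) + b·(-0.1736) = 0.15916.
Apparent dip = arctan|0.15916| = 9.0° (true dip is 24.5°, so apparent ≤ true as expected).

9.0°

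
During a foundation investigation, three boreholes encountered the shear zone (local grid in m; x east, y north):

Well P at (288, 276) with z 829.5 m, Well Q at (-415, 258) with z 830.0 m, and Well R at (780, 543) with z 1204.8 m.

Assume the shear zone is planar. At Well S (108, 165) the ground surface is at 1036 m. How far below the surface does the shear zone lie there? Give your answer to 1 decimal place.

Let the plane be z = a·x + b·y + c.
Well Q−Well P: −703a − 18b = 0.5;  Well R−Well P: 492a + 267b = 375.3.
Solving gives a = −0.03852, b = 1.47660.
Then c = 829.5 − a·288 − b·276 = 433.05.
At (108, 165): z_contact = −4.16 + 243.64 + 433.05 = 672.53 m.
Depth below ground = 1036 − 672.53 = 363.5 m.

363.5 m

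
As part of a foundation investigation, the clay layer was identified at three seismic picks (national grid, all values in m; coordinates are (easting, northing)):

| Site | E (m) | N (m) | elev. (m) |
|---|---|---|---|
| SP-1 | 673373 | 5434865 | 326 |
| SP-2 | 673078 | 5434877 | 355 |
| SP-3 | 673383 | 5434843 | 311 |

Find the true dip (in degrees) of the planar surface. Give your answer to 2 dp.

Two edge vectors: SP-1→SP-2 = (-295, 12, 29), SP-1→SP-3 = (10, -22, -15).
Normal n = (SP-1→SP-2) × (SP-1→SP-3) = (458, -4135, 6370).
So ∂z/∂E = −n_x/n_z = −0.07190 and ∂z/∂N = −n_y/n_z = 0.64914.
Gradient magnitude |∇z| = √(a² + b²) = √(0.00517 + 0.42138) = 0.65311.
True dip = arctan(0.65311) = 33.15°, dipping toward S (azimuth ≈ 174°).

33.15°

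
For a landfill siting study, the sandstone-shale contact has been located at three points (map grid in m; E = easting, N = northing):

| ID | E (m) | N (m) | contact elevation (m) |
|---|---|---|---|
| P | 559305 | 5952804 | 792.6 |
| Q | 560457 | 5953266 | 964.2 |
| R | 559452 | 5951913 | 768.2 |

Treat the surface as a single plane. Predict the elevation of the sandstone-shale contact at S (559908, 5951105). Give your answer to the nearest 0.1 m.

787.8 m

Let the plane be z = a·E + b·N + c.
Q−P: 1152a + 462b = 171.6;  R−P: 147a − 891b = −24.4.
Solving gives a = 0.129413184, b = 0.048735957.
Then c = 792.6 − a·559305 − b·5952804 = −361704.44.
At (559908, 5951105): z = 72459.5 + 290032.8 − 361704.44 = 787.8 m.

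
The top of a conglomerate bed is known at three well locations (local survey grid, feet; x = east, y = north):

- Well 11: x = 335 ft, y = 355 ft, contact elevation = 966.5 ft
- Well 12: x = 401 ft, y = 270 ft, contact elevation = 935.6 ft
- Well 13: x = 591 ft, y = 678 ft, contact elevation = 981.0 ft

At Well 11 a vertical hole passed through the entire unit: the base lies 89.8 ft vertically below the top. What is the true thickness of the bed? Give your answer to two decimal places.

86.27 ft

Two edge vectors: Well 11→Well 12 = (66, -85, -30.9), Well 11→Well 13 = (256, 323, 14.5).
Normal n = (Well 11→Well 12) × (Well 11→Well 13) = (8748.2, -8867.4, 43078).
So ∂z/∂x = −n_x/n_z = −0.20308 and ∂z/∂y = −n_y/n_z = 0.20585.
|∇z| = √(a²+b²) = 0.28916, so dip δ = arctan(0.28916) = 16.13°.
True thickness = vertical thickness × cos δ = 89.8 × cos 16.13° = 86.27 ft.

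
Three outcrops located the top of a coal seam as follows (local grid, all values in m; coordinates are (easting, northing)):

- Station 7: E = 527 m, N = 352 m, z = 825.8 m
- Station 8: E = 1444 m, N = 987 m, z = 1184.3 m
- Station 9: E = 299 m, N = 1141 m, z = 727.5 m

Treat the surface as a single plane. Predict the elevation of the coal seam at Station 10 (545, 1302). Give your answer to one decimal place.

823.8 m

Let the plane be z = a·E + b·N + c.
Station 8−Station 7: 917a + 635b = 358.5;  Station 9−Station 7: −228a + 789b = −98.3.
Solving gives a = 0.397650, b = −0.009678.
Then c = 825.8 − a·527 − b·352 = 619.64.
At (545, 1302): z = 216.7 − 12.6 + 619.64 = 823.8 m.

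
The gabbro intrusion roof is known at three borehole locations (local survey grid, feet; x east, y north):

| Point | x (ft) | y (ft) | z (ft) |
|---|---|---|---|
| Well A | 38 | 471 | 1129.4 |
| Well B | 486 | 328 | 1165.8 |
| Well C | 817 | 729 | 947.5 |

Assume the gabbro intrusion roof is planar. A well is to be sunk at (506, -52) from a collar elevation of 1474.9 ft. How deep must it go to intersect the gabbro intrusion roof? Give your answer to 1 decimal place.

Two edge vectors: Well A→Well B = (448, -143, 36.4), Well A→Well C = (779, 258, -181.9).
Normal n = (Well A→Well B) × (Well A→Well C) = (16620.5, 109846.8, 226981).
So ∂z/∂x = −n_x/n_z = −0.07322 and ∂z/∂y = −n_y/n_z = −0.48395.
Intercept c from Well A: 1129.4 + 2.78 + 227.94 = 1360.12.
At (506, -52): z_contact = −37.05 + 25.17 + 1360.12 = 1348.24 ft.
Depth below ground = 1474.9 − 1348.24 = 126.7 ft.

126.7 ft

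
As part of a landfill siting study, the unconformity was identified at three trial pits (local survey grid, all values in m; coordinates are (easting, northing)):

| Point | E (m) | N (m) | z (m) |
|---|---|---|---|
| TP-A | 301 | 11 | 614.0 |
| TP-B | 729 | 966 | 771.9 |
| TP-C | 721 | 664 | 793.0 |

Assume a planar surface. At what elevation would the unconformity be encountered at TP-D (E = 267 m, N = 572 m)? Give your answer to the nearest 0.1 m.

547.6 m

Let the plane be z = a·E + b·N + c.
TP-B−TP-A: 428a + 955b = 157.9;  TP-C−TP-A: 420a + 653b = 179.
Solving gives a = 0.55779, b = −0.08464.
Then c = 614 − a·301 − b·11 = 447.04.
At (267, 572): z = 148.9 − 48.4 + 447.04 = 547.6 m.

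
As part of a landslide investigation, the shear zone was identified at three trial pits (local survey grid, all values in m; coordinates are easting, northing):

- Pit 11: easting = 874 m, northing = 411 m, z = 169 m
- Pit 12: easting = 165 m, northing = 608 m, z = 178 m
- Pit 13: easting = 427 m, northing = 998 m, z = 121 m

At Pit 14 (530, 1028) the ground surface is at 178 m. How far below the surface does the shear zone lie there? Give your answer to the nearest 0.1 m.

Two edge vectors: Pit 11→Pit 12 = (-709, 197, 9), Pit 11→Pit 13 = (-447, 587, -48).
Normal n = (Pit 11→Pit 12) × (Pit 11→Pit 13) = (-14739, -38055, -328124).
So ∂z/∂easting = −n_x/n_z = −0.044919 and ∂z/∂northing = −n_y/n_z = −0.115977.
Intercept c from Pit 11: 169 + 39.26 + 47.67 = 255.93.
At (530, 1028): z_contact = −23.81 − 119.22 + 255.93 = 112.89 m.
Depth below ground = 178 − 112.89 = 65.1 m.

65.1 m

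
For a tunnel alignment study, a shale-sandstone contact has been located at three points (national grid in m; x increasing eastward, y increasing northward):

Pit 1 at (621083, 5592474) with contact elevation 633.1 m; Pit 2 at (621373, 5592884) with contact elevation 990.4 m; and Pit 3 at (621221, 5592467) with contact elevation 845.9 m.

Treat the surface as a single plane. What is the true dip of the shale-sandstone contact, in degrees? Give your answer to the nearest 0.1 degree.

Let the plane be z = a·x + b·y + c.
Pit 2−Pit 1: 290a + 410b = 357.3;  Pit 3−Pit 1: 138a − 7b = 212.8.
Solving gives a = 1.53129, b = −0.21165.
Gradient magnitude |∇z| = √(a² + b²) = √(2.34486 + 0.04479) = 1.54585.
True dip = arctan(1.54585) = 57.1°, dipping toward W (azimuth ≈ 278°).

57.1°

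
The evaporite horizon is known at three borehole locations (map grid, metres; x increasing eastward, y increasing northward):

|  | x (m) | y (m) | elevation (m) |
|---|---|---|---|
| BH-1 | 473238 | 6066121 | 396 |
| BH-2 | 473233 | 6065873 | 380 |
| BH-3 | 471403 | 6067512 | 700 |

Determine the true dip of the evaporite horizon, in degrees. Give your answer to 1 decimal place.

Let the plane be z = a·x + b·y + c.
BH-2−BH-1: −5a − 248b = −16;  BH-3−BH-1: −1835a + 1391b = 304.
Solving gives a = −0.11500, b = 0.06683.
Gradient magnitude |∇z| = √(a² + b²) = √(0.01323 + 0.00447) = 0.13301.
True dip = arctan(0.13301) = 7.6°, dipping toward ESE (azimuth ≈ 120°).

7.6°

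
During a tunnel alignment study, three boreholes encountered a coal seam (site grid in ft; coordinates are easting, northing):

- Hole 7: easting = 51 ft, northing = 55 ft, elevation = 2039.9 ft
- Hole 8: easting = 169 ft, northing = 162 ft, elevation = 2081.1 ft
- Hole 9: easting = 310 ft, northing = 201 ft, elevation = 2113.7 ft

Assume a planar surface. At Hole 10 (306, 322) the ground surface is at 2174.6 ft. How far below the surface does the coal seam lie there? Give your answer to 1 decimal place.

Two edge vectors: Hole 7→Hole 8 = (118, 107, 41.2), Hole 7→Hole 9 = (259, 146, 73.8).
Normal n = (Hole 7→Hole 8) × (Hole 7→Hole 9) = (1881.4, 1962.4, -10485).
So ∂z/∂easting = −n_x/n_z = 0.17944 and ∂z/∂northing = −n_y/n_z = 0.18716.
Intercept c from Hole 7: 2039.9 − 9.15 − 10.29 = 2020.45.
At (306, 322): z_contact = 54.91 + 60.27 + 2020.45 = 2135.63 ft.
Depth below ground = 2174.6 − 2135.63 = 39.0 ft.

39.0 ft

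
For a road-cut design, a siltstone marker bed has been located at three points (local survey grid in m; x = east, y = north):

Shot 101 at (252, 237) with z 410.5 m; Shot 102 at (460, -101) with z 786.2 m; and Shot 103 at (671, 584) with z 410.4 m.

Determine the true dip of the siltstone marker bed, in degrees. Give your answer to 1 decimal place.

Two edge vectors: Shot 101→Shot 102 = (208, -338, 375.7), Shot 101→Shot 103 = (419, 347, -0.1).
Normal n = (Shot 101→Shot 102) × (Shot 101→Shot 103) = (-130334.1, 157439.1, 213798).
So ∂z/∂x = −n_x/n_z = 0.60961 and ∂z/∂y = −n_y/n_z = −0.73639.
Gradient magnitude |∇z| = √(a² + b²) = √(0.37163 + 0.54227) = 0.95598.
True dip = arctan(0.95598) = 43.7°, dipping toward NW (azimuth ≈ 320°).

43.7°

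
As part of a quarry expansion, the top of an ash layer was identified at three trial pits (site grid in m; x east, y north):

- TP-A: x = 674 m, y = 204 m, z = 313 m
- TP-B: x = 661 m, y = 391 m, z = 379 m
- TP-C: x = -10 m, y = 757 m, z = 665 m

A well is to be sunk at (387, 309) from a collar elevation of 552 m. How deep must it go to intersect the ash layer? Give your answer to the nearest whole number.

Two edge vectors: TP-A→TP-B = (-13, 187, 66), TP-A→TP-C = (-684, 553, 352).
Normal n = (TP-A→TP-B) × (TP-A→TP-C) = (29326, -40568, 120719).
So ∂z/∂x = −n_x/n_z = −0.24293 and ∂z/∂y = −n_y/n_z = 0.33605.
Intercept c from TP-A: 313 + 163.73 − 68.55 = 408.18.
At (387, 309): z_contact = −94.0 + 103.8 + 408.18 = 418.0 m.
Depth below ground = 552 − 418.0 = 134 m.

134 m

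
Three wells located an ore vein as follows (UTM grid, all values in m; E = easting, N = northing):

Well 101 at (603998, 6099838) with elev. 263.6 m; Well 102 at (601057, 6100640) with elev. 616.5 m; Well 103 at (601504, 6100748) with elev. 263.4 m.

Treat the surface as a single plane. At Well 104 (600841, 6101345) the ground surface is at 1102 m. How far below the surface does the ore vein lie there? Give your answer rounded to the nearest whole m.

Let the plane be z = a·E + b·N + c.
Well 102−Well 101: −2941a + 802b = 352.9;  Well 103−Well 101: −2494a + 910b = −0.2.
Solving gives a = −0.47520921, b = −1.30260633.
Then c = 263.6 − a·603998 − b·6099838 = 8232976.63.
At (600841, 6101345): z_contact = −285525.2 − 7947650.6 + 8232976.63 = -199.2 m.
Depth below ground = 1102 − (-199.2) = 1301 m.

1301 m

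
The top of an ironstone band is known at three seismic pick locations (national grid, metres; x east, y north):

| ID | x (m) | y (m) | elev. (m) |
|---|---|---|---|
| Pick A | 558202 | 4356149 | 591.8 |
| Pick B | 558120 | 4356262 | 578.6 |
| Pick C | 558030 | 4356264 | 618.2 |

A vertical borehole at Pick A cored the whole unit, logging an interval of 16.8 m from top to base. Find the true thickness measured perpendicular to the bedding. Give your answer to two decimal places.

14.20 m

Two edge vectors: Pick A→Pick B = (-82, 113, -13.2), Pick A→Pick C = (-172, 115, 26.4).
Normal n = (Pick A→Pick B) × (Pick A→Pick C) = (4501.2, 4435.2, 10006).
So ∂z/∂x = −n_x/n_z = −0.44985 and ∂z/∂y = −n_y/n_z = −0.44325.
|∇z| = √(a²+b²) = 0.63154, so dip δ = arctan(0.63154) = 32.27°.
True thickness = vertical thickness × cos δ = 16.8 × cos 32.27° = 14.20 m.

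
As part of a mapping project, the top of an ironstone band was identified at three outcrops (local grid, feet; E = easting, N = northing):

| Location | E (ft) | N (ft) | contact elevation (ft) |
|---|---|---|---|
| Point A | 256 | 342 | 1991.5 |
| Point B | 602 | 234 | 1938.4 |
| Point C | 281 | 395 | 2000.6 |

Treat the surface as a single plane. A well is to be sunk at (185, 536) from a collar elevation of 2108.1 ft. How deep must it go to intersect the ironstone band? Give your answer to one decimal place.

69.1 ft

Let the plane be z = a·E + b·N + c.
Point B−Point A: 346a − 108b = −53.1;  Point C−Point A: 25a + 53b = 9.1.
Solving gives a = −0.08706, b = 0.21276.
Then c = 1991.5 − a·256 − b·342 = 1941.02.
At (185, 536): z_contact = −16.11 + 114.04 + 1941.02 = 2038.96 ft.
Depth below ground = 2108.1 − 2038.96 = 69.1 ft.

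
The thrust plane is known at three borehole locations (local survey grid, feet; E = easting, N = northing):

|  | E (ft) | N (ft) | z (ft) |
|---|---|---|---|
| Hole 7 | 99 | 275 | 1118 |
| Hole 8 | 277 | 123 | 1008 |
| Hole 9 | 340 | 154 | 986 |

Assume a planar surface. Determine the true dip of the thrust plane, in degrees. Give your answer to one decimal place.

Let the plane be z = a·E + b·N + c.
Hole 8−Hole 7: 178a − 152b = −110;  Hole 9−Hole 7: 241a − 121b = −132.
Solving gives a = −0.44746, b = 0.19968.
Gradient magnitude |∇z| = √(a² + b²) = √(0.20022 + 0.03987) = 0.49000.
True dip = arctan(0.49000) = 26.1°, dipping toward ESE (azimuth ≈ 114°).

26.1°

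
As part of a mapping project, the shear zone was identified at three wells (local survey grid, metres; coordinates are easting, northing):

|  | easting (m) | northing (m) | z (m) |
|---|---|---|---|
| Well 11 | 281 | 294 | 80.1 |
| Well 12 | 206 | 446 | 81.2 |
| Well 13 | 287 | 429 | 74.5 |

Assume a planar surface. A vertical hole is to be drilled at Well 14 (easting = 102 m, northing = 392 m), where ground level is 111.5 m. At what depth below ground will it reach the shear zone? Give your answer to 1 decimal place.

18.9 m

Let the plane be z = a·easting + b·northing + c.
Well 12−Well 11: −75a + 152b = 1.1;  Well 13−Well 11: 6a + 135b = −5.6.
Solving gives a = −0.09058, b = −0.03746.
Then c = 80.1 − a·281 − b·294 = 116.56.
At (102, 392): z_contact = −9.24 − 14.68 + 116.56 = 92.64 m.
Depth below ground = 111.5 − 92.64 = 18.9 m.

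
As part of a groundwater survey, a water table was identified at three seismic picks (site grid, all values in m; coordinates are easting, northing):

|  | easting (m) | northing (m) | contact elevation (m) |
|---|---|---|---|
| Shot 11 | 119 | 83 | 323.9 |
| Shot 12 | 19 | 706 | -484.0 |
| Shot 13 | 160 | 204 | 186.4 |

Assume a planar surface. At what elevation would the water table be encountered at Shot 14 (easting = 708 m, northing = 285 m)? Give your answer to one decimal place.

261.6 m

Let the plane be z = a·easting + b·northing + c.
Shot 12−Shot 11: −100a + 623b = −807.9;  Shot 13−Shot 11: 41a + 121b = −137.5.
Solving gives a = 0.32127, b = −1.24522.
Then c = 323.9 − a·119 − b·83 = 389.02.
At (708, 285): z = 227.5 − 354.9 + 389.02 = 261.6 m.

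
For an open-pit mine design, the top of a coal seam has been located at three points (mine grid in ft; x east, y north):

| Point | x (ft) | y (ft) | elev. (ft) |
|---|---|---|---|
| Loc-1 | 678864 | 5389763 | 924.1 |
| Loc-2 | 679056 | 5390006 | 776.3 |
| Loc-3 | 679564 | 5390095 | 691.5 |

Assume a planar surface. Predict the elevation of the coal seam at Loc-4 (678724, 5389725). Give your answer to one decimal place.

954.9 ft

Let the plane be z = a·x + b·y + c.
Loc-2−Loc-1: 192a + 243b = −147.8;  Loc-3−Loc-1: 700a + 332b = −232.6.
Solving gives a = −0.070068449, b = −0.552867727.
Then c = 924.1 − a·678864 − b·5389763 = 3028317.07.
At (678724, 5389725): z = −47557.1 − 2979805.0 + 3028317.07 = 954.9 ft.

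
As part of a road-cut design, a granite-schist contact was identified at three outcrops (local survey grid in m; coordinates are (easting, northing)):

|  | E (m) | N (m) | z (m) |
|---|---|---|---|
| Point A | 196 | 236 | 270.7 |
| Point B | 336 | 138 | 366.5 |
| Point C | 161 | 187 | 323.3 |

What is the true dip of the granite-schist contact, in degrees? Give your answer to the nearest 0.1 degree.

46.2°

Two edge vectors: Point A→Point B = (140, -98, 95.8), Point A→Point C = (-35, -49, 52.6).
Normal n = (Point A→Point B) × (Point A→Point C) = (-460.6, -10717, -10290).
So ∂z/∂E = −n_x/n_z = −0.04476 and ∂z/∂N = −n_y/n_z = −1.04150.
Gradient magnitude |∇z| = √(a² + b²) = √(0.00200 + 1.08472) = 1.04246.
True dip = arctan(1.04246) = 46.2°, dipping toward N (azimuth ≈ 002°).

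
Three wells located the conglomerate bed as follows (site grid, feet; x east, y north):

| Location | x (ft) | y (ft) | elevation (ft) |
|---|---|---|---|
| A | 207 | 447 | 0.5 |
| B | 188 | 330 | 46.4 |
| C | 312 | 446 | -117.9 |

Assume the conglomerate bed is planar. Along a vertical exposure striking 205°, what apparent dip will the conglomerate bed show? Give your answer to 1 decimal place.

Two edge vectors: A→B = (-19, -117, 45.9), A→C = (105, -1, -118.4).
Normal n = (A→B) × (A→C) = (13898.7, 2569.9, 12304).
So ∂z/∂x = −n_x/n_z = −1.12961 and ∂z/∂y = −n_y/n_z = −0.20887.
Unit vector along 205° is (sin 205°, cos 205°) = (-0.4226, -0.9063).
Slope in that direction = a·(-0.4226) + b·(-0.9063) = 0.66669.
Apparent dip = arctan|0.66669| = 33.7° (true dip is 49.0°, so apparent ≤ true as expected).

33.7°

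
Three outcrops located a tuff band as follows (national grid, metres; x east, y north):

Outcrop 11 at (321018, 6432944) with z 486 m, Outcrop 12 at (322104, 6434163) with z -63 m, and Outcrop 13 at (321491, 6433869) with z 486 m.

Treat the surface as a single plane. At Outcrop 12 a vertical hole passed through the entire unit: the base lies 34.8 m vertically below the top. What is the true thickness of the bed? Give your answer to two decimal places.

Let the plane be z = a·x + b·y + c.
Outcrop 12−Outcrop 11: 1086a + 1219b = −549;  Outcrop 13−Outcrop 11: 473a + 925b = 0.
Solving gives a = −1.18661, b = 0.60677.
|∇z| = √(a²+b²) = 1.33275, so dip δ = arctan(1.33275) = 53.12°.
True thickness = vertical thickness × cos δ = 34.8 × cos 53.12° = 20.89 m.

20.89 m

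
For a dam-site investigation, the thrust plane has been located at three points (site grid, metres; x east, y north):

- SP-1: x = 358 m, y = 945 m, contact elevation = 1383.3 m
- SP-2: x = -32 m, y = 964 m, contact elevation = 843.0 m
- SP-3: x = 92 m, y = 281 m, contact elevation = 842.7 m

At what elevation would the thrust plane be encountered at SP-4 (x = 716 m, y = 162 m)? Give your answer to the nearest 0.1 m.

1684.7 m

Two edge vectors: SP-1→SP-2 = (-390, 19, -540.3), SP-1→SP-3 = (-266, -664, -540.6).
Normal n = (SP-1→SP-2) × (SP-1→SP-3) = (-369030.6, -67114.2, 264014).
So ∂z/∂x = −n_x/n_z = 1.39777 and ∂z/∂y = −n_y/n_z = 0.25421.
Intercept c from SP-1: 1383.3 − 500.40 − 240.23 = 642.67.
At (716, 162): z = 1000.8 + 41.2 + 642.67 = 1684.7 m.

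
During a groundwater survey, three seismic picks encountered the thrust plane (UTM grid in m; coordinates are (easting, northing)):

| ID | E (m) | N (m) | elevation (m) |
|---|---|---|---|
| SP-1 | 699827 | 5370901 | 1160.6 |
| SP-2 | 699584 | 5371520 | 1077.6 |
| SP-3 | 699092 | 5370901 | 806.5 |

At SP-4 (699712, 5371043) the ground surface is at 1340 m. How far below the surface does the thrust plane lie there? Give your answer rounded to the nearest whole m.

Let the plane be z = a·E + b·N + c.
SP-2−SP-1: −243a + 619b = −83;  SP-3−SP-1: −735a + 0b = −354.1.
Solving gives a = 0.48176871, b = 0.05504006.
Then c = 1160.6 − a·699827 − b·5370901 = −631608.85.
At (699712, 5371043): z_contact = 337099.3 + 295622.5 − 631608.85 = 1113.0 m.
Depth below ground = 1340 − 1113.0 = 227 m.

227 m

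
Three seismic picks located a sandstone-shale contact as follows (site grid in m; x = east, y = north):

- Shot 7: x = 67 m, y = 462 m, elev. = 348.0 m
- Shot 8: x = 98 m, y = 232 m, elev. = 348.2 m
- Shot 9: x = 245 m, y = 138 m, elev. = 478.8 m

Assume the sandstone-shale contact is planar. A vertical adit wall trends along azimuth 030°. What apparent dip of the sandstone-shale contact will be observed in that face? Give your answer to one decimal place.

Two edge vectors: Shot 7→Shot 8 = (31, -230, 0.2), Shot 7→Shot 9 = (178, -324, 130.8).
Normal n = (Shot 7→Shot 8) × (Shot 7→Shot 9) = (-30019.2, -4019.2, 30896).
So ∂z/∂x = −n_x/n_z = 0.97162 and ∂z/∂y = −n_y/n_z = 0.13009.
Unit vector along 030° is (sin 30°, cos 30°) = (0.5000, 0.8660).
Slope in that direction = a·(0.5000) + b·(0.8660) = 0.59847.
Apparent dip = arctan|0.59847| = 30.9° (true dip is 44.4°, so apparent ≤ true as expected).

30.9°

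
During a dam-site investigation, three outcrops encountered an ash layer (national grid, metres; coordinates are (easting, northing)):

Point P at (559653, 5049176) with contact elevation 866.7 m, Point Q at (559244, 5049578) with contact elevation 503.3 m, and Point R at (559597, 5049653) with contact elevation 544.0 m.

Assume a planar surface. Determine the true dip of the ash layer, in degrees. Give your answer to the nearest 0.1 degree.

34.8°

Two edge vectors: Point P→Point Q = (-409, 402, -363.4), Point P→Point R = (-56, 477, -322.7).
Normal n = (Point P→Point Q) × (Point P→Point R) = (43616.4, -111633.9, -172581).
So ∂z/∂E = −n_x/n_z = 0.25273 and ∂z/∂N = −n_y/n_z = −0.64685.
Gradient magnitude |∇z| = √(a² + b²) = √(0.06387 + 0.41841) = 0.69447.
True dip = arctan(0.69447) = 34.8°, dipping toward NNW (azimuth ≈ 339°).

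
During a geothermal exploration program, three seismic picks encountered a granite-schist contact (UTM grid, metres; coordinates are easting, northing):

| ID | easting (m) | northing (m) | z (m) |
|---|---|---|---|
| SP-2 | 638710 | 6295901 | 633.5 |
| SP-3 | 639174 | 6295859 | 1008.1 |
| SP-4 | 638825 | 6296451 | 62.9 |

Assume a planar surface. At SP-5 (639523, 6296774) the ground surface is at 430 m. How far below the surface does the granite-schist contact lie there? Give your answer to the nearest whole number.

Let the plane be z = a·easting + b·northing + c.
SP-3−SP-2: 464a − 42b = 374.6;  SP-4−SP-2: 115a + 550b = −570.6.
Solving gives a = 0.70016844, b = −1.18385340.
Then c = 633.5 − a·638710 − b·6295901 = 7006852.73.
At (639523, 6296774): z_contact = 447773.8 − 7454457.3 + 7006852.73 = 169.2 m.
Depth below ground = 430 − 169.2 = 261 m.

261 m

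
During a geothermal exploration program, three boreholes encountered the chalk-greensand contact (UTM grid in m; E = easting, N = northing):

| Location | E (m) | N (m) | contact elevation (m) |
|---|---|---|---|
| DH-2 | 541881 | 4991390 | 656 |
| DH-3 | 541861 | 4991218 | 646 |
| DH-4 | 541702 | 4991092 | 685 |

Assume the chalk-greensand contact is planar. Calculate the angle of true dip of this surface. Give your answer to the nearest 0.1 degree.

Two edge vectors: DH-2→DH-3 = (-20, -172, -10), DH-2→DH-4 = (-179, -298, 29).
Normal n = (DH-2→DH-3) × (DH-2→DH-4) = (-7968, 2370, -24828).
So ∂z/∂E = −n_x/n_z = −0.32093 and ∂z/∂N = −n_y/n_z = 0.09546.
Gradient magnitude |∇z| = √(a² + b²) = √(0.10299 + 0.00911) = 0.33482.
True dip = arctan(0.33482) = 18.5°, dipping toward ESE (azimuth ≈ 107°).

18.5°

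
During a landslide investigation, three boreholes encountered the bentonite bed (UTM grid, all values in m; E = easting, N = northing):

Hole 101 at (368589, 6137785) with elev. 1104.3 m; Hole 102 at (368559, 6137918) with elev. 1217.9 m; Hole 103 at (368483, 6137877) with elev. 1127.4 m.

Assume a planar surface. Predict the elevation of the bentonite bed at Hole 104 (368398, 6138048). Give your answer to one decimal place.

1243.2 m

Two edge vectors: Hole 101→Hole 102 = (-30, 133, 113.6), Hole 101→Hole 103 = (-106, 92, 23.1).
Normal n = (Hole 101→Hole 102) × (Hole 101→Hole 103) = (-7378.9, -11348.6, 11338).
So ∂z/∂E = −n_x/n_z = 0.650811431 and ∂z/∂N = −n_y/n_z = 1.000934909.
Intercept c from Hole 101: 1104.3 − 239881.93 − 6143523.27 = −6382300.91.
At (368398, 6138048): z = 239757.6 + 6143786.5 − 6382300.91 = 1243.2 m.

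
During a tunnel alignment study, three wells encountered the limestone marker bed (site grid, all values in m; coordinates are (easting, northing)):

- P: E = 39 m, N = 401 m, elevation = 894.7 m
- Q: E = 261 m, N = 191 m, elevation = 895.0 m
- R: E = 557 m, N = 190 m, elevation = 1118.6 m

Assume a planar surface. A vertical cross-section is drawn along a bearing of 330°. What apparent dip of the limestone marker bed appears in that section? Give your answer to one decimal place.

17.4°

Let the plane be z = a·E + b·N + c.
Q−P: 222a − 210b = 0.3;  R−P: 518a − 211b = 223.9.
Solving gives a = 0.75811, b = 0.80000.
Unit vector along 330° is (sin 330°, cos 330°) = (-0.5000, 0.8660).
Slope in that direction = a·(-0.5000) + b·(0.8660) = 0.31377.
Apparent dip = arctan|0.31377| = 17.4° (true dip is 47.8°, so apparent ≤ true as expected).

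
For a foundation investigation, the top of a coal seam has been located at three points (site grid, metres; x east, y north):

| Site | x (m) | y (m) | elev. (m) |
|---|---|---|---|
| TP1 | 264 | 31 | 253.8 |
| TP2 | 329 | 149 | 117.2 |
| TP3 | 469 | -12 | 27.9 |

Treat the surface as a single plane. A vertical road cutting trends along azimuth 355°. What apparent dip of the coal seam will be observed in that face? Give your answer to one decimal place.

21.1°

Two edge vectors: TP1→TP2 = (65, 118, -136.6), TP1→TP3 = (205, -43, -225.9).
Normal n = (TP1→TP2) × (TP1→TP3) = (-32530, -13319.5, -26985).
So ∂z/∂x = −n_x/n_z = −1.20548 and ∂z/∂y = −n_y/n_z = −0.49359.
Unit vector along 355° is (sin 355°, cos 355°) = (-0.0872, 0.9962).
Slope in that direction = a·(-0.0872) + b·(0.9962) = −0.38665.
Apparent dip = arctan|0.38665| = 21.1° (true dip is 52.5°, so apparent ≤ true as expected).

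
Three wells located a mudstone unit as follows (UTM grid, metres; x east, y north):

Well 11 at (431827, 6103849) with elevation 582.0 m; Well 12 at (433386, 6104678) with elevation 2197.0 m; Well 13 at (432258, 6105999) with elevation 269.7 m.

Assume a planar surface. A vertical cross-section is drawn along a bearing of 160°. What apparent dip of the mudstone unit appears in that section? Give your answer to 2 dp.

38.57°

Two edge vectors: Well 11→Well 12 = (1559, 829, 1615), Well 11→Well 13 = (431, 2150, -312.3).
Normal n = (Well 11→Well 12) × (Well 11→Well 13) = (-3731146.7, 1182940.7, 2994551).
So ∂z/∂x = −n_x/n_z = 1.24598 and ∂z/∂y = −n_y/n_z = −0.39503.
Unit vector along 160° is (sin 160°, cos 160°) = (0.3420, -0.9397).
Slope in that direction = a·(0.3420) + b·(-0.9397) = 0.79736.
Apparent dip = arctan|0.79736| = 38.57° (true dip is 52.6°, so apparent ≤ true as expected).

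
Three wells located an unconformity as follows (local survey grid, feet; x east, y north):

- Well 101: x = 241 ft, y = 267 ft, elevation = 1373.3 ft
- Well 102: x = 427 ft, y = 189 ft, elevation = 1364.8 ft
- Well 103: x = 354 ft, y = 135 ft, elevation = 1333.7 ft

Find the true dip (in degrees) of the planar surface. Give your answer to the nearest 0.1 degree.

Let the plane be z = a·x + b·y + c.
Well 102−Well 101: 186a − 78b = −8.5;  Well 103−Well 101: 113a − 132b = −39.6.
Solving gives a = 0.12497, b = 0.40698.
Gradient magnitude |∇z| = √(a² + b²) = √(0.01562 + 0.16564) = 0.42574.
True dip = arctan(0.42574) = 23.1°, dipping toward SSW (azimuth ≈ 197°).

23.1°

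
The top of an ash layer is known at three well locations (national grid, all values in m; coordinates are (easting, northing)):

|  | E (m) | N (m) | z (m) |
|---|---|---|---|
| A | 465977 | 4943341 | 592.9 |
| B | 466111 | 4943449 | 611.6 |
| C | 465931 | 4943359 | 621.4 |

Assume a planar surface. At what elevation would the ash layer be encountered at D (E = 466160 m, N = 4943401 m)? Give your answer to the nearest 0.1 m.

563.0 m

Let the plane be z = a·E + b·N + c.
B−A: 134a + 108b = 18.7;  C−A: −46a + 18b = 28.5.
Solving gives a = −0.371463415, b = 0.634037940.
Then c = 592.9 − a·465977 − b·4943341 = −2960579.44.
At (466160, 4943401): z = −173161.4 + 3134303.8 − 2960579.44 = 563.0 m.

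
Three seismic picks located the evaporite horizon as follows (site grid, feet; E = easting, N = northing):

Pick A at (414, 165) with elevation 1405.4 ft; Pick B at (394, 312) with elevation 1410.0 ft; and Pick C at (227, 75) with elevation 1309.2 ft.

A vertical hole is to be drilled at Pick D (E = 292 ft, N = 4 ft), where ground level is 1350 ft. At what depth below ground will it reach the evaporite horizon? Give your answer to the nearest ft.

Two edge vectors: Pick A→Pick B = (-20, 147, 4.6), Pick A→Pick C = (-187, -90, -96.2).
Normal n = (Pick A→Pick B) × (Pick A→Pick C) = (-13727.4, -2784.2, 29289).
So ∂z/∂E = −n_x/n_z = 0.46869 and ∂z/∂N = −n_y/n_z = 0.09506.
Intercept c from Pick A: 1405.4 − 194.04 − 15.68 = 1195.68.
At (292, 4): z_contact = 136.9 + 0.4 + 1195.68 = 1332.9 ft.
Depth below ground = 1350 − 1332.9 = 17 ft.

17 ft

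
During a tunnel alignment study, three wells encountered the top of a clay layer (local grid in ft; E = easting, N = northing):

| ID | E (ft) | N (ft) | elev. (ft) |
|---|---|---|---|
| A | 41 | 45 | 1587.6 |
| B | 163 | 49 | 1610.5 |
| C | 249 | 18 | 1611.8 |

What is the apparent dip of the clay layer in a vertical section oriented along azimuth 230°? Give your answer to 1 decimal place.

22.5°

Two edge vectors: A→B = (122, 4, 22.9), A→C = (208, -27, 24.2).
Normal n = (A→B) × (A→C) = (715.1, 1810.8, -4126).
So ∂z/∂E = −n_x/n_z = 0.17332 and ∂z/∂N = −n_y/n_z = 0.43888.
Unit vector along 230° is (sin 230°, cos 230°) = (-0.7660, -0.6428).
Slope in that direction = a·(-0.7660) + b·(-0.6428) = −0.41487.
Apparent dip = arctan|0.41487| = 22.5° (true dip is 25.3°, so apparent ≤ true as expected).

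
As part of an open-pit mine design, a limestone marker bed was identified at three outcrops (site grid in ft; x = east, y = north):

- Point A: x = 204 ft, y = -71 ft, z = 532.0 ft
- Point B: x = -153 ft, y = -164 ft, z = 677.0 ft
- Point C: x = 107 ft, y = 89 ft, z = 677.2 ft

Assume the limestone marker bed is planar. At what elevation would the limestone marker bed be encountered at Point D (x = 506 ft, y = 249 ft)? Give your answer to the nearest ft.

547 ft

Let the plane be z = a·x + b·y + c.
Point B−Point A: −357a − 93b = 145;  Point C−Point A: −97a + 160b = 145.2.
Solving gives a = −0.55493, b = 0.57107.
Then c = 532 − a·204 − b·-71 = 685.75.
At (506, 249): z = −280.8 + 142.2 + 685.75 = 547.2 ft.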